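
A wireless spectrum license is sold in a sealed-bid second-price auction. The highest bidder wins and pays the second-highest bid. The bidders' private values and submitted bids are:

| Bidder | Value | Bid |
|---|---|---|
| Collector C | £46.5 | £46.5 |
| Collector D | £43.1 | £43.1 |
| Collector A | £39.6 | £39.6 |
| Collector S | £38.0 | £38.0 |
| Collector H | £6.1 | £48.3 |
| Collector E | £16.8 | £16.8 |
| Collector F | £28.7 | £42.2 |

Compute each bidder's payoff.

Collector C £0.0, Collector D £0.0, Collector A £0.0, Collector S £0.0, Collector H -£40.4, Collector E £0.0, Collector F £0.0.

Sorted high to low: Collector H £48.3 > Collector C £46.5 > Collector D £43.1 > Collector F £42.2 > Collector A £39.6 > Collector S £38.0 > Collector E £16.8.
Collector H has the top bid and wins; the price is the second-highest bid, £46.5.
Collector H's payoff = £6.1 − £46.5 = -£40.4. All other bidders lose, so their payoff is 0.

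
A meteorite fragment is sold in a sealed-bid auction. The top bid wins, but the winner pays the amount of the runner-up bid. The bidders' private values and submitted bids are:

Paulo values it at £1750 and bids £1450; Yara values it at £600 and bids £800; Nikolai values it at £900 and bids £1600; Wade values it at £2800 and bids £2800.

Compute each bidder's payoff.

Sorted high to low: Wade £2800 > Nikolai £1600 > Paulo £1450 > Yara £800.
Wade has the top bid and wins; the price is the second-highest bid, £1600.
Wade's payoff = £2800 − £1600 = £1200. All other bidders lose, so their payoff is 0.

Paulo £0, Yara £0, Nikolai £0, Wade £1200.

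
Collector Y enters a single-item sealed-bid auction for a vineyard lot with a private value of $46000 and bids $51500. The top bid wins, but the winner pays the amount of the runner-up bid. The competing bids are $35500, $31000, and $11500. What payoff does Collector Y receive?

Payoff = $10500.

Highest competing bid: $35500.
Collector Y's bid $51500 is the highest overall, so Collector Y wins and pays the second-highest bid, $35500.
Payoff = value − price = $46000 − $35500 = $10500.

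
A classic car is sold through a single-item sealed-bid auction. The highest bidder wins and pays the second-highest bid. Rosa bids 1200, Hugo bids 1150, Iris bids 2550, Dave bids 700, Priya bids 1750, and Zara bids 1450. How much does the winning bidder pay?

Price paid: 1750.

Ordered from highest: Iris 2550; Priya 1750; Zara 1450; Rosa 1200; Hugo 1150; Dave 700.
Iris has the highest bid, so Iris wins.
The second-highest bid is 1750, so that is what Iris pays.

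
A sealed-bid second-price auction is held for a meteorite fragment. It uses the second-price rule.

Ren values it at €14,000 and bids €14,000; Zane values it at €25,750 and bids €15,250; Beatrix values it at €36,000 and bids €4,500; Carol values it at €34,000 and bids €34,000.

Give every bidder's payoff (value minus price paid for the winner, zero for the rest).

Sorted high to low: Carol €34,000, then Zane €15,250, then Ren €14,000, then Beatrix €4,500.
Carol has the top bid and wins; the price is the second-highest bid, €15,250.
Carol's payoff = €34,000 − €15,250 = €18,750. All other bidders lose, so their payoff is 0.

Payoffs: Ren €0, Zane €0, Beatrix €0, Carol €18,750.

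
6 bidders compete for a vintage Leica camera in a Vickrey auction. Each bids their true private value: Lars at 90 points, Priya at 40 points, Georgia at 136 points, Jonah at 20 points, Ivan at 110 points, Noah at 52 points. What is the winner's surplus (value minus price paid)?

Winner's surplus: 26 points.

Ranking the bids: Georgia 136 points; Ivan 110 points; Lars 90 points; Noah 52 points; Priya 40 points; Jonah 20 points.
Georgia wins with the top bid and pays the second-highest, 110 points.
Surplus = 136 points − 110 points = 26 points.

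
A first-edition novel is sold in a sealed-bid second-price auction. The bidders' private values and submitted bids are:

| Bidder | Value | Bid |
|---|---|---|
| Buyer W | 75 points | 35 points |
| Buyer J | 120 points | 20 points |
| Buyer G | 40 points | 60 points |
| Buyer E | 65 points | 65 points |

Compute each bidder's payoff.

Payoffs: Buyer W 0 points, Buyer J 0 points, Buyer G 0 points, Buyer E 5 points.

Ranking the bids: Buyer E 65 points > Buyer G 60 points > Buyer W 35 points > Buyer J 20 points.
Buyer E has the top bid and wins; the price is the second-highest bid, 60 points.
Buyer E's payoff = 65 points − 60 points = 5 points. All other bidders lose, so their payoff is 0.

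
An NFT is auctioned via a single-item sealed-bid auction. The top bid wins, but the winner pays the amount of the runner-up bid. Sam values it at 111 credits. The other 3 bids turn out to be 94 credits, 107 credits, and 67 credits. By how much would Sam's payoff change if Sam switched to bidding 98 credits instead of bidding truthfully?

Change in payoff: -4 credits.

The highest competing bid is 107 credits.
Bidding truthfully at 111 credits: Sam has the top bid, wins, and pays the second-highest bid 107 credits. Payoff = 111 credits − 107 credits = 4 credits.
Bidding 98 credits: the top bid is 107 credits (a rival), so Sam loses. Payoff = 0 credits.
Change = 0 credits − 4 credits = -4 credits.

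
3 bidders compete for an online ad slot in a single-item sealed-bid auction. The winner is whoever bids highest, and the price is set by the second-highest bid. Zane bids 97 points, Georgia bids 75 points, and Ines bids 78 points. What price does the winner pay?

Price paid: 78 points.

Sorted high to low: Zane 97 points > Ines 78 points > Georgia 75 points.
Zane has the highest bid, so Zane wins.
The second-highest bid is 78 points, so that is what Zane pays.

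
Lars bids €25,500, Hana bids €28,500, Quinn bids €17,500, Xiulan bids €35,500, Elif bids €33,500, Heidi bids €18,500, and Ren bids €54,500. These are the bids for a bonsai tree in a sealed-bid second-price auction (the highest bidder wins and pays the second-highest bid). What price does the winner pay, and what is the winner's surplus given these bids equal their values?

Ranking the bids: Ren €54,500 > Xiulan €35,500 > Elif €33,500 > Hana €28,500 > Lars €25,500 > Heidi €18,500 > Quinn €17,500.
Ren is the highest bidder, so Ren wins.
Under the second-price rule, the price is the second-highest bid: €35,500.
Surplus = €54,500 − €35,500 = €19,000.

The winner pays €35,500 for a surplus of €19,000.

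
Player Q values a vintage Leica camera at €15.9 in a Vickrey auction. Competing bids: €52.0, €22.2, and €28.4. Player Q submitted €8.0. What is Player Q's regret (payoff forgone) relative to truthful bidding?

Regret: €0.0.

The highest competing bid is €52.0.
Bidding truthfully at €15.9: the top bid is €52.0 (a rival), so Player Q loses. Payoff = €0.0.
Bidding €8.0: the top bid is €52.0 (a rival), so Player Q loses. Payoff = €0.0.
Regret = truthful payoff − actual payoff = €0.0 − €0.0 = €0.0.
The bid only affects whether you win, not the price — here both bids land on the same side of the top rival bid, so the deviation is payoff-neutral.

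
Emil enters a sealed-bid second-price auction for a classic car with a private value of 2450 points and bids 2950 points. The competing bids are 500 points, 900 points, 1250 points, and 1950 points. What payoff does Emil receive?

500 points

Highest competing bid: 1950 points.
Emil's bid 2950 points is the highest overall, so Emil wins and pays the second-highest bid, 1950 points.
Payoff = value − price = 2450 points − 1950 points = 500 points.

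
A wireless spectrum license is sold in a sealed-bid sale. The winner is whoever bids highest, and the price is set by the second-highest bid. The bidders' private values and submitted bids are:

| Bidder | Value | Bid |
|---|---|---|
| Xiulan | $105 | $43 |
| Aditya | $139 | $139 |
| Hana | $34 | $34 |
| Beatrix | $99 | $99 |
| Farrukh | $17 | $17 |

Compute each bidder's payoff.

Ranking the bids: Aditya $139, then Beatrix $99, then Xiulan $43, then Hana $34, then Farrukh $17.
Aditya has the top bid and wins; the price is the second-highest bid, $99.
Aditya's payoff = $139 − $99 = $40. All other bidders lose, so their payoff is 0.

Xiulan $0, Aditya $40, Hana $0, Beatrix $0, Farrukh $0.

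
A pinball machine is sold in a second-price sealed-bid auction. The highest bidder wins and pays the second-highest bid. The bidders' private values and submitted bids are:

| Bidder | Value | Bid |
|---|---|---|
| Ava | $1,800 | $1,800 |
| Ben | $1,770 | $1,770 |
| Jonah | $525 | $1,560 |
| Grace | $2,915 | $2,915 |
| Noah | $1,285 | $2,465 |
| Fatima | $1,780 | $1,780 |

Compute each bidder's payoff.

Payoffs: Ava $0, Ben $0, Jonah $0, Grace $450, Noah $0, Fatima $0.

Ordered from highest: Grace $2,915; Noah $2,465; Ava $1,800; Fatima $1,780; Ben $1,770; Jonah $1,560.
Grace has the top bid and wins; the price is the second-highest bid, $2,465.
Grace's payoff = $2,915 − $2,465 = $450. All other bidders lose, so their payoff is 0.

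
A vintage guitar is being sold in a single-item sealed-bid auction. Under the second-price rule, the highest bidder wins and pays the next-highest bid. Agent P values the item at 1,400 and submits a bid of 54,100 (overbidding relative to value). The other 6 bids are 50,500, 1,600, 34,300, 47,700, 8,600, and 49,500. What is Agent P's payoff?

Highest competing bid: 50,500.
Agent P's bid 54,100 is the highest overall, so Agent P wins and pays the second-highest bid, 50,500.
Payoff = value − price = 1,400 − 50,500 = -49,100.

Payoff = -49,100.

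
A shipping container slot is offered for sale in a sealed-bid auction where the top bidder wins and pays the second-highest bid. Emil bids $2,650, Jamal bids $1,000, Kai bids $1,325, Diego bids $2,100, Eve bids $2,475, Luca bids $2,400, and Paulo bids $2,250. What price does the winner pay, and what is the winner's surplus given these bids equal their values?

Bids in descending order: Emil $2,650 > Eve $2,475 > Luca $2,400 > Paulo $2,250 > Diego $2,100 > Kai $1,325 > Jamal $1,000.
Emil is the highest bidder, so Emil wins.
Under the second-price rule, the price is the second-highest bid: $2,475.
Surplus = $2,650 − $2,475 = $175.

The winner pays $2,475 for a surplus of $175.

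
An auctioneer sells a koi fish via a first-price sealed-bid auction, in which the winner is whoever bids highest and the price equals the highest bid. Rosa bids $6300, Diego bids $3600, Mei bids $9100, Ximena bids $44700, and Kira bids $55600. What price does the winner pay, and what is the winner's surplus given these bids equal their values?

The winner pays $55600 for a surplus of $0.

Ranking the bids: Kira $55600 > Ximena $44700 > Mei $9100 > Rosa $6300 > Diego $3600.
Kira is the highest bidder, so Kira wins.
Under the first-price rule, the price is the highest bid: $55600.
Surplus = $55600 − $55600 = $0.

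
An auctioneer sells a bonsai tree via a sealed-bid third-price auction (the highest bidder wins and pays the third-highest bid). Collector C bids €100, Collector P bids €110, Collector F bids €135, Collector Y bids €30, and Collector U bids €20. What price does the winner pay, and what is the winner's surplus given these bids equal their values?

Price €100; surplus €35.

Sorted high to low: Collector F €135, then Collector P €110, then Collector C €100, then Collector Y €30, then Collector U €20.
Collector F is the highest bidder, so Collector F wins.
Under the third-price rule, the price is the third-highest bid: €100.
Surplus = €135 − €100 = €35.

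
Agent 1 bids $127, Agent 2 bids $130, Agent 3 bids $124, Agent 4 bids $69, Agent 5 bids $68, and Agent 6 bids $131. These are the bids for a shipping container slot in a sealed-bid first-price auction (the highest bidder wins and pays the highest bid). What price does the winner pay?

Sorted high to low: Agent 6 $131; Agent 2 $130; Agent 1 $127; Agent 3 $124; Agent 4 $69; Agent 5 $68.
Agent 6 is the highest bidder, so Agent 6 wins.
Under the first-price rule, the price is the highest bid: $131.

The winner pays $131.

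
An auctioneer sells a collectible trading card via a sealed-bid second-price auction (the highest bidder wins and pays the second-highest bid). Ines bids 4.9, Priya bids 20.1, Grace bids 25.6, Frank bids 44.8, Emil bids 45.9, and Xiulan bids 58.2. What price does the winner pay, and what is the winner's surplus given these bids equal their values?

The winner pays 45.9 for a surplus of 12.3.

Ordered from highest: Xiulan 58.2; Emil 45.9; Frank 44.8; Grace 25.6; Priya 20.1; Ines 4.9.
Xiulan is the highest bidder, so Xiulan wins.
Under the second-price rule, the price is the second-highest bid: 45.9.
Surplus = 58.2 − 45.9 = 12.3.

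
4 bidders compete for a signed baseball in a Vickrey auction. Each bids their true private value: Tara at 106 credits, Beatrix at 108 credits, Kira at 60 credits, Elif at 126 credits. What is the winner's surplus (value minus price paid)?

Ranking the bids: Elif 126 credits; Beatrix 108 credits; Tara 106 credits; Kira 60 credits.
Elif wins with the top bid and pays the second-highest, 108 credits.
Surplus = 126 credits − 108 credits = 18 credits.

Surplus = 18 credits.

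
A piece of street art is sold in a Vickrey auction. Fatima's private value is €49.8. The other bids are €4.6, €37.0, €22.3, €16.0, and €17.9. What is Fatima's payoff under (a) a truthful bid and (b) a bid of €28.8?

(a) €12.8  (b) €0.0

The highest competing bid is €37.0.
Bidding truthfully at €49.8: Fatima has the top bid, wins, and pays the second-highest bid €37.0. Payoff = €49.8 − €37.0 = €12.8.
Bidding €28.8: the top bid is €37.0 (a rival), so Fatima loses. Payoff = €0.0.
Deviating from a truthful bid can only lose payoff in a second-price auction — never gain.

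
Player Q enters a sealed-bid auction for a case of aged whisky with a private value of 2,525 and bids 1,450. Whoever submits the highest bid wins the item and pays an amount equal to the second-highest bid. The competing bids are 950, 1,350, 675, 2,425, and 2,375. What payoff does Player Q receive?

Highest competing bid: 2,425.
Player Q's bid 1,450 is not the highest, so Player Q loses, pays nothing, and earns zero payoff.

Player Q's payoff: 0.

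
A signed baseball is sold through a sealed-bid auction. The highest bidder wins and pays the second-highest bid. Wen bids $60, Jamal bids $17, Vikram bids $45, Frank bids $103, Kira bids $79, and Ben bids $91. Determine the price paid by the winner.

$91

Sorted high to low: Frank $103 > Ben $91 > Kira $79 > Wen $60 > Vikram $45 > Jamal $17.
Frank has the highest bid, so Frank wins.
The second-highest bid is $91, so that is what Frank pays.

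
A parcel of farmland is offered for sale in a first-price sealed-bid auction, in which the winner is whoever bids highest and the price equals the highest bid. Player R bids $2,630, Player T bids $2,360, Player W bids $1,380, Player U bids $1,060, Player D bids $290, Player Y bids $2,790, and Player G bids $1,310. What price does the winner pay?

Price paid: $2,790.

Sorted high to low: Player Y $2,790 > Player R $2,630 > Player T $2,360 > Player W $1,380 > Player G $1,310 > Player U $1,060 > Player D $290.
Player Y is the highest bidder, so Player Y wins.
Under the first-price rule, the price is the highest bid: $2,790.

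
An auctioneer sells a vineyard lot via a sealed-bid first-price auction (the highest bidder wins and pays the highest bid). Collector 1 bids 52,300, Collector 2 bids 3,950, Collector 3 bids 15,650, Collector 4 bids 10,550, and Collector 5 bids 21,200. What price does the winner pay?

Price paid: 52,300.

Ranking the bids: Collector 1 52,300; Collector 5 21,200; Collector 3 15,650; Collector 4 10,550; Collector 2 3,950.
Collector 1 is the highest bidder, so Collector 1 wins.
Under the first-price rule, the price is the highest bid: 52,300.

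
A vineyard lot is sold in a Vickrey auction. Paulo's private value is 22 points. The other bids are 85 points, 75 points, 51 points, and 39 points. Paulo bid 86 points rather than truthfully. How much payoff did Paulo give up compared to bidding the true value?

The highest competing bid is 85 points.
Bidding truthfully at 22 points: the top bid is 85 points (a rival), so Paulo loses. Payoff = 0 points.
Bidding 86 points: Paulo has the top bid, wins, and pays the second-highest bid 85 points. Payoff = 22 points − 85 points = -63 points.
Regret = truthful payoff − actual payoff = 0 points − -63 points = 63 points.

Regret: 63 points.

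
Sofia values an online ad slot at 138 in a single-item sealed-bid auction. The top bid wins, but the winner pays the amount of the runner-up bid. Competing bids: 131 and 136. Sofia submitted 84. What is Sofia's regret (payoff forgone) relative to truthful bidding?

The highest competing bid is 136.
Bidding truthfully at 138: Sofia has the top bid, wins, and pays the second-highest bid 136. Payoff = 138 − 136 = 2.
Bidding 84: the top bid is 136 (a rival), so Sofia loses. Payoff = 0.
Regret = truthful payoff − actual payoff = 2 − 0 = 2.

2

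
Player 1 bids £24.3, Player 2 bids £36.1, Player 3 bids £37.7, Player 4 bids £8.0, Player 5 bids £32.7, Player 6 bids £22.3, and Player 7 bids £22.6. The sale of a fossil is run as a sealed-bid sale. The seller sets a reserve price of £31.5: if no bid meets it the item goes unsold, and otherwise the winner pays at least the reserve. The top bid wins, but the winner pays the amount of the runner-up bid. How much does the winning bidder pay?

The winner pays £36.1.

Ranking the bids: Player 3 £37.7; Player 2 £36.1; Player 5 £32.7; Player 1 £24.3; Player 7 £22.6; Player 6 £22.3; Player 4 £8.0.
Player 3 has the highest bid, so Player 3 wins.
The second-highest bid is £36.1, which exceeds the reserve, so that sets the price.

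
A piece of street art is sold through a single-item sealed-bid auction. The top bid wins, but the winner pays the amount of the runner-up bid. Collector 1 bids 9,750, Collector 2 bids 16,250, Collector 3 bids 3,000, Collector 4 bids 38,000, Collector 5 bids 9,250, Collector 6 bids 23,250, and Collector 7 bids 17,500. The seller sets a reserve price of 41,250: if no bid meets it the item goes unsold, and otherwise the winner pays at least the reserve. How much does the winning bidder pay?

Sorted high to low: Collector 4 38,000; Collector 6 23,250; Collector 7 17,500; Collector 2 16,250; Collector 1 9,750; Collector 5 9,250; Collector 3 3,000.
The top bid 38,000 is below the reserve 41,250, so the item goes unsold and nothing is paid.

unsold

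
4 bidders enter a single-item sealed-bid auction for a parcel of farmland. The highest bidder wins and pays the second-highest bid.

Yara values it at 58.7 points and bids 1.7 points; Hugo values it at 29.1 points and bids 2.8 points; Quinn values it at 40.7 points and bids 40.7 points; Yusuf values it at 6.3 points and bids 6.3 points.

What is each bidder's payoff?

Ranking the bids: Quinn 40.7 points, then Yusuf 6.3 points, then Hugo 2.8 points, then Yara 1.7 points.
Quinn has the top bid and wins; the price is the second-highest bid, 6.3 points.
Quinn's payoff = 40.7 points − 6.3 points = 34.4 points. All other bidders lose, so their payoff is 0.

Payoffs: Yara 0.0 points, Hugo 0.0 points, Quinn 34.4 points, Yusuf 0.0 points.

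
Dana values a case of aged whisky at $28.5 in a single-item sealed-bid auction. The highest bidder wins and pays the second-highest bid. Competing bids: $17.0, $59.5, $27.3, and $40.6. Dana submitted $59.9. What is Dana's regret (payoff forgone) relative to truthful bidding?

Payoff forgone: $31.0.

The highest competing bid is $59.5.
Bidding truthfully at $28.5: the top bid is $59.5 (a rival), so Dana loses. Payoff = $0.0.
Bidding $59.9: Dana has the top bid, wins, and pays the second-highest bid $59.5. Payoff = $28.5 − $59.5 = -$31.0.
Regret = truthful payoff − actual payoff = $0.0 − -$31.0 = $31.0.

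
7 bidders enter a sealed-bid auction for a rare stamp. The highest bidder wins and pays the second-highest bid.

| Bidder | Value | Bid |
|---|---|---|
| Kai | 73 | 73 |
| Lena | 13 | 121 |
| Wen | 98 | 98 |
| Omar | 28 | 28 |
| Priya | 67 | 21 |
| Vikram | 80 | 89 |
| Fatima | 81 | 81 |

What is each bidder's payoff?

Bids in descending order: Lena 121 > Wen 98 > Vikram 89 > Fatima 81 > Kai 73 > Omar 28 > Priya 21.
Lena has the top bid and wins; the price is the second-highest bid, 98.
Lena's payoff = 13 − 98 = -85. All other bidders lose, so their payoff is 0.

Kai 0, Lena -85, Wen 0, Omar 0, Priya 0, Vikram 0, Fatima 0.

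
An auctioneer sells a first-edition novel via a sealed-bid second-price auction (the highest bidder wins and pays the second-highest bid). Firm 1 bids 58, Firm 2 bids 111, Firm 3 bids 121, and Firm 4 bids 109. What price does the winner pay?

Ranking the bids: Firm 3 121 > Firm 2 111 > Firm 4 109 > Firm 1 58.
Firm 3 is the highest bidder, so Firm 3 wins.
Under the second-price rule, the price is the second-highest bid: 111.

111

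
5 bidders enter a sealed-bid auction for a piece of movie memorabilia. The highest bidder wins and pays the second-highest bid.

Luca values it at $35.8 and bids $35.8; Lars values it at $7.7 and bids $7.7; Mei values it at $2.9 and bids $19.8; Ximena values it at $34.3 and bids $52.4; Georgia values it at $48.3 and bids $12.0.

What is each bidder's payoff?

Ordered from highest: Ximena $52.4, then Luca $35.8, then Mei $19.8, then Georgia $12.0, then Lars $7.7.
Ximena has the top bid and wins; the price is the second-highest bid, $35.8.
Ximena's payoff = $34.3 − $35.8 = -$1.5. All other bidders lose, so their payoff is 0.

Payoffs: Luca $0.0, Lars $0.0, Mei $0.0, Ximena -$1.5, Georgia $0.0.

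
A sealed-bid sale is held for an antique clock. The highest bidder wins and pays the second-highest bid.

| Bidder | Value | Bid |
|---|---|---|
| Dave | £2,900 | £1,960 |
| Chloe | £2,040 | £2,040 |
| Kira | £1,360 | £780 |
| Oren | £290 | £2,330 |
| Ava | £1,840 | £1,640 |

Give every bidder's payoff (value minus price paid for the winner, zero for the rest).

Dave £0, Chloe £0, Kira £0, Oren -£1,750, Ava £0.

Sorted high to low: Oren £2,330, then Chloe £2,040, then Dave £1,960, then Ava £1,640, then Kira £780.
Oren has the top bid and wins; the price is the second-highest bid, £2,040.
Oren's payoff = £290 − £2,040 = -£1,750. All other bidders lose, so their payoff is 0.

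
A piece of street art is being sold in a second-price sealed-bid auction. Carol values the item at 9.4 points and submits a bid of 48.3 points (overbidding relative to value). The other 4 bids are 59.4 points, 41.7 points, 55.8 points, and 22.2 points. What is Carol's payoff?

0.0 points

Highest competing bid: 59.4 points.
Carol's bid 48.3 points is not the highest, so Carol loses, pays nothing, and earns zero payoff.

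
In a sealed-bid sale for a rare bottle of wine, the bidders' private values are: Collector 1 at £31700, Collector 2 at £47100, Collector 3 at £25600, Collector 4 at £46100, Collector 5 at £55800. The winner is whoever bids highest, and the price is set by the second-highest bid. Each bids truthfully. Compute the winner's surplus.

Sorted high to low: Collector 5 £55800, then Collector 2 £47100, then Collector 4 £46100, then Collector 1 £31700, then Collector 3 £25600.
Collector 5 wins with the top bid and pays the second-highest, £47100.
Surplus = £55800 − £47100 = £8700.

£8700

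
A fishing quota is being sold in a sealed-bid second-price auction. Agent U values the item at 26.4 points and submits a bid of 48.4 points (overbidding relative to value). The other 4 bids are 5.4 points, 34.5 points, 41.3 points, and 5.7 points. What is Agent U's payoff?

Highest competing bid: 41.3 points.
Agent U's bid 48.4 points is the highest overall, so Agent U wins and pays the second-highest bid, 41.3 points.
Payoff = value − price = 26.4 points − 41.3 points = -14.9 points.
Overbidding won the item at a price above value — truthful bidding would have avoided this loss.

Agent U's payoff: -14.9 points.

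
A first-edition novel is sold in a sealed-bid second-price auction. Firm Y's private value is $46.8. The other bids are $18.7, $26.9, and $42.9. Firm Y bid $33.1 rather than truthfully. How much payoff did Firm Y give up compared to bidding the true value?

Regret: $3.9.

The highest competing bid is $42.9.
Bidding truthfully at $46.8: Firm Y has the top bid, wins, and pays the second-highest bid $42.9. Payoff = $46.8 − $42.9 = $3.9.
Bidding $33.1: the top bid is $42.9 (a rival), so Firm Y loses. Payoff = $0.0.
Regret = truthful payoff − actual payoff = $3.9 − $0.0 = $3.9.
This is the dominant-strategy logic: truthful bidding weakly beats any alternative.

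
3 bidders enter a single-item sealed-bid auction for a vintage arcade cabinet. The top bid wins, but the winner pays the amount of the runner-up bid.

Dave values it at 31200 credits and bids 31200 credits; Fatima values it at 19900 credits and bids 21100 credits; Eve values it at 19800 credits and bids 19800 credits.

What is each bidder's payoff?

Dave 10100 credits, Fatima 0 credits, Eve 0 credits.

Sorted high to low: Dave 31200 credits; Fatima 21100 credits; Eve 19800 credits.
Dave has the top bid and wins; the price is the second-highest bid, 21100 credits.
Dave's payoff = 31200 credits − 21100 credits = 10100 credits. All other bidders lose, so their payoff is 0.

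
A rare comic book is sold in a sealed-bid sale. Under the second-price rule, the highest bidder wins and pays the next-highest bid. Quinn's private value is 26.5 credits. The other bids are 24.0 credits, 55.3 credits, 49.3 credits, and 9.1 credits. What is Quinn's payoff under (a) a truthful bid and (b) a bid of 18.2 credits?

The highest competing bid is 55.3 credits.
Bidding truthfully at 26.5 credits: the top bid is 55.3 credits (a rival), so Quinn loses. Payoff = 0.0 credits.
Bidding 18.2 credits: the top bid is 55.3 credits (a rival), so Quinn loses. Payoff = 0.0 credits.
The bid only affects whether you win, not the price — here both bids land on the same side of the top rival bid, so the deviation is payoff-neutral.

(a) 0.0 credits  (b) 0.0 credits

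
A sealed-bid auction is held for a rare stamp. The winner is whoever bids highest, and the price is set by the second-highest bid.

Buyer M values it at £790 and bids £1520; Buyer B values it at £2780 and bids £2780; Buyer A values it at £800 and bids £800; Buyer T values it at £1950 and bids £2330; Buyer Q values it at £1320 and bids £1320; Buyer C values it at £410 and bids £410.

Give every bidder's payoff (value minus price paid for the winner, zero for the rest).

Bids in descending order: Buyer B £2780 > Buyer T £2330 > Buyer M £1520 > Buyer Q £1320 > Buyer A £800 > Buyer C £410.
Buyer B has the top bid and wins; the price is the second-highest bid, £2330.
Buyer B's payoff = £2780 − £2330 = £450. All other bidders lose, so their payoff is 0.

Buyer M £0, Buyer B £450, Buyer A £0, Buyer T £0, Buyer Q £0, Buyer C £0.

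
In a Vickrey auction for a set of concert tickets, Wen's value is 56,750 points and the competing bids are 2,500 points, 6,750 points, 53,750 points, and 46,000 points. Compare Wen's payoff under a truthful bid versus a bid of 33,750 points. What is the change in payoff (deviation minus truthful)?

Payoff change: -3,000 points.

The highest competing bid is 53,750 points.
Bidding truthfully at 56,750 points: Wen has the top bid, wins, and pays the second-highest bid 53,750 points. Payoff = 56,750 points − 53,750 points = 3,000 points.
Bidding 33,750 points: the top bid is 53,750 points (a rival), so Wen loses. Payoff = 0 points.
Change = 0 points − 3,000 points = -3,000 points.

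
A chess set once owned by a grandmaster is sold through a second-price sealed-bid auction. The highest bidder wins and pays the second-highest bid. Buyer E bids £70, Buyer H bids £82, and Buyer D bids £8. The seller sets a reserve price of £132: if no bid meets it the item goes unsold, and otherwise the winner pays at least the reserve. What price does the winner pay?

Ordered from highest: Buyer H £82; Buyer E £70; Buyer D £8.
The top bid £82 is below the reserve £132, so the item goes unsold and nothing is paid.

unsold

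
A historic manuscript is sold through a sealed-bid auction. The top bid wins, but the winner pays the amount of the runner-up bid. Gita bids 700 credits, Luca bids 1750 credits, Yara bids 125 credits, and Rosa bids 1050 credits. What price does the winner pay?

Bids in descending order: Luca 1750 credits > Rosa 1050 credits > Gita 700 credits > Yara 125 credits.
Luca has the highest bid, so Luca wins.
The second-highest bid is 1050 credits, so that is what Luca pays.

1050 credits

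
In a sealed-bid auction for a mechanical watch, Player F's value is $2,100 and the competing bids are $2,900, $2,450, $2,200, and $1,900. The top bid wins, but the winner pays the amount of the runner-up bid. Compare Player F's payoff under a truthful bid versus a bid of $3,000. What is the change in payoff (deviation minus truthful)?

Payoff change: -$800.

The highest competing bid is $2,900.
Bidding truthfully at $2,100: the top bid is $2,900 (a rival), so Player F loses. Payoff = $0.
Bidding $3,000: Player F has the top bid, wins, and pays the second-highest bid $2,900. Payoff = $2,100 − $2,900 = -$800.
Change = -$800 − $0 = -$800.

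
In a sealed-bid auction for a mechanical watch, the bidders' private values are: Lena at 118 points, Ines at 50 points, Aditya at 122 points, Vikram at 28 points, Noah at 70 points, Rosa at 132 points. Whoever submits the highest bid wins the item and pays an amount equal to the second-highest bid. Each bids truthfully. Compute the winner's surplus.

Surplus = 10 points.

Ranking the bids: Rosa 132 points; Aditya 122 points; Lena 118 points; Noah 70 points; Ines 50 points; Vikram 28 points.
Rosa wins with the top bid and pays the second-highest, 122 points.
Surplus = 132 points − 122 points = 10 points.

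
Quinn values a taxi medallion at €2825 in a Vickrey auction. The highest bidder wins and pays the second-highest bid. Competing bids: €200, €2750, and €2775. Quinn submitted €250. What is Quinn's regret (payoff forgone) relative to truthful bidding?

The highest competing bid is €2775.
Bidding truthfully at €2825: Quinn has the top bid, wins, and pays the second-highest bid €2775. Payoff = €2825 − €2775 = €50.
Bidding €250: the top bid is €2775 (a rival), so Quinn loses. Payoff = €0.
Regret = truthful payoff − actual payoff = €50 − €0 = €50.

Regret: €50.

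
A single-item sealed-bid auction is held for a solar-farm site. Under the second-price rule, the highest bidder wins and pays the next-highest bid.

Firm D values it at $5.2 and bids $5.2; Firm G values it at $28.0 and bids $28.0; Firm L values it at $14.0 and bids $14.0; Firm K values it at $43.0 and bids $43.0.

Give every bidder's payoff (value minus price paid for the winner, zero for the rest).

Payoffs: Firm D $0.0, Firm G $0.0, Firm L $0.0, Firm K $15.0.

Ordered from highest: Firm K $43.0, then Firm G $28.0, then Firm L $14.0, then Firm D $5.2.
Firm K has the top bid and wins; the price is the second-highest bid, $28.0.
Firm K's payoff = $43.0 − $28.0 = $15.0. All other bidders lose, so their payoff is 0.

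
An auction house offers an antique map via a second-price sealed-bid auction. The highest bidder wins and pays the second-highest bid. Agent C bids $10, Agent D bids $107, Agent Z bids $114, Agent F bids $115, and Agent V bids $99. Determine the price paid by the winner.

Price paid: $114.

Sorted high to low: Agent F $115, then Agent Z $114, then Agent D $107, then Agent V $99, then Agent C $10.
Agent F has the highest bid, so Agent F wins.
The second-highest bid is $114, so that is what Agent F pays.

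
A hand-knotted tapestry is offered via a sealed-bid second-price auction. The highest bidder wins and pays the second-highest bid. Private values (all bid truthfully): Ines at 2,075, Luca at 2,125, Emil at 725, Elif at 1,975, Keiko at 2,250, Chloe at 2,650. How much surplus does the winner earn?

Winner's surplus: 400.

Ordered from highest: Chloe 2,650, then Keiko 2,250, then Luca 2,125, then Ines 2,075, then Elif 1,975, then Emil 725.
Chloe wins with the top bid and pays the second-highest, 2,250.
Surplus = 2,650 − 2,250 = 400.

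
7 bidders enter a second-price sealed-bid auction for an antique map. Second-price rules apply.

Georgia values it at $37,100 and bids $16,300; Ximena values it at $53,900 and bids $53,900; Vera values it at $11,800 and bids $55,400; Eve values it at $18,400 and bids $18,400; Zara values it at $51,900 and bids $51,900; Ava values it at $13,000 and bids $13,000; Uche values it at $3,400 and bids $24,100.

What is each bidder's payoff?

Georgia $0, Ximena $0, Vera -$42,100, Eve $0, Zara $0, Ava $0, Uche $0.

Ranking the bids: Vera $55,400; Ximena $53,900; Zara $51,900; Uche $24,100; Eve $18,400; Georgia $16,300; Ava $13,000.
Vera has the top bid and wins; the price is the second-highest bid, $53,900.
Vera's payoff = $11,800 − $53,900 = -$42,100. All other bidders lose, so their payoff is 0.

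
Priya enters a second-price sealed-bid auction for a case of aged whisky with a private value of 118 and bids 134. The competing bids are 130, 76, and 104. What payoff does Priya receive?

Highest competing bid: 130.
Priya's bid 134 is the highest overall, so Priya wins and pays the second-highest bid, 130.
Payoff = value − price = 118 − 130 = -12.
Overbidding won the item at a price above value — truthful bidding would have avoided this loss.

-12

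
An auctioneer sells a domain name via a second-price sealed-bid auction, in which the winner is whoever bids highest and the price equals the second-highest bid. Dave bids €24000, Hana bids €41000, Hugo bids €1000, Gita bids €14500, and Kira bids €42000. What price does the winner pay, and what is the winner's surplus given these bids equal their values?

Price €41000; surplus €1000.

Ordered from highest: Kira €42000, then Hana €41000, then Dave €24000, then Gita €14500, then Hugo €1000.
Kira is the highest bidder, so Kira wins.
Under the second-price rule, the price is the second-highest bid: €41000.
Surplus = €42000 − €41000 = €1000.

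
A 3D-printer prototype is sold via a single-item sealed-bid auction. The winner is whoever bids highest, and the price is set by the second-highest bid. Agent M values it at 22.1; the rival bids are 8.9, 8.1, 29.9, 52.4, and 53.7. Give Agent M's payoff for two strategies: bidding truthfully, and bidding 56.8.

Truthful: 0.0; alternative: -31.6.

The highest competing bid is 53.7.
Bidding truthfully at 22.1: the top bid is 53.7 (a rival), so Agent M loses. Payoff = 0.0.
Bidding 56.8: Agent M has the top bid, wins, and pays the second-highest bid 53.7. Payoff = 22.1 − 53.7 = -31.6.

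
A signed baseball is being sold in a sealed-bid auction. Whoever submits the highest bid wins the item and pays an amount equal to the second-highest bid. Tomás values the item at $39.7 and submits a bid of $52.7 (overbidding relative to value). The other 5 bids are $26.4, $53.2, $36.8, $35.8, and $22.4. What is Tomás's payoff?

$0.0

Highest competing bid: $53.2.
Tomás's bid $52.7 is not the highest, so Tomás loses, pays nothing, and earns zero payoff.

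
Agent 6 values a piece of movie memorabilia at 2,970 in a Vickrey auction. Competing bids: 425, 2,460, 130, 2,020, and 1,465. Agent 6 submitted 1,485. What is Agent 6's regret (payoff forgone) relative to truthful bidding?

The highest competing bid is 2,460.
Bidding truthfully at 2,970: Agent 6 has the top bid, wins, and pays the second-highest bid 2,460. Payoff = 2,970 − 2,460 = 510.
Bidding 1,485: the top bid is 2,460 (a rival), so Agent 6 loses. Payoff = 0.
Regret = truthful payoff − actual payoff = 510 − 0 = 510.

510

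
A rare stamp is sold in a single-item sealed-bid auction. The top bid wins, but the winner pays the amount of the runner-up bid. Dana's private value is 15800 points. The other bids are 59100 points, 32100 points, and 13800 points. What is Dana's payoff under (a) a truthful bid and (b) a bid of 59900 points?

The highest competing bid is 59100 points.
Bidding truthfully at 15800 points: the top bid is 59100 points (a rival), so Dana loses. Payoff = 0 points.
Bidding 59900 points: Dana has the top bid, wins, and pays the second-highest bid 59100 points. Payoff = 15800 points − 59100 points = -43300 points.

(a) 0 points  (b) -43300 points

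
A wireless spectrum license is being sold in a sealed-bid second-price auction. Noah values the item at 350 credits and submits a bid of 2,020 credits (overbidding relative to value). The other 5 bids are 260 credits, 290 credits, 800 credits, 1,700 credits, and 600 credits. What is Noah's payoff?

Highest competing bid: 1,700 credits.
Noah's bid 2,020 credits is the highest overall, so Noah wins and pays the second-highest bid, 1,700 credits.
Payoff = value − price = 350 credits − 1,700 credits = -1,350 credits.
Overbidding won the item at a price above value — truthful bidding would have avoided this loss.

Noah's payoff: -1,350 credits.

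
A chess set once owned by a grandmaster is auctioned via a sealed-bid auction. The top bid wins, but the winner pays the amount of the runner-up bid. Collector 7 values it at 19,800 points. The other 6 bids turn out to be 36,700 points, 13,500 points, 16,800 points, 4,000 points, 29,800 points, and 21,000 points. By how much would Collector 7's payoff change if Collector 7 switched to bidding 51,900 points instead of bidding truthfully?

The highest competing bid is 36,700 points.
Bidding truthfully at 19,800 points: the top bid is 36,700 points (a rival), so Collector 7 loses. Payoff = 0 points.
Bidding 51,900 points: Collector 7 has the top bid, wins, and pays the second-highest bid 36,700 points. Payoff = 19,800 points − 36,700 points = -16,900 points.
Change = -16,900 points − 0 points = -16,900 points.
Deviating from a truthful bid can only lose payoff in a second-price auction — never gain.

Change in payoff: -16,900 points.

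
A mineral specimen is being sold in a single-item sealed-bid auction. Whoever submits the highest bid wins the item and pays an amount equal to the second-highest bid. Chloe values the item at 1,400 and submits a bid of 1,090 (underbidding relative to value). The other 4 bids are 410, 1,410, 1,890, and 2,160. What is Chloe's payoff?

Highest competing bid: 2,160.
Chloe's bid 1,090 is not the highest, so Chloe loses, pays nothing, and earns zero payoff.

Payoff = 0.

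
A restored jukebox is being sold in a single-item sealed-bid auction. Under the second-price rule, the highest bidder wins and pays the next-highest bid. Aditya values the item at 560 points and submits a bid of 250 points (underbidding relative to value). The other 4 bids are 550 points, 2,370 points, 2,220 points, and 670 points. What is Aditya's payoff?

0 points

Highest competing bid: 2,370 points.
Aditya's bid 250 points is not the highest, so Aditya loses, pays nothing, and earns zero payoff.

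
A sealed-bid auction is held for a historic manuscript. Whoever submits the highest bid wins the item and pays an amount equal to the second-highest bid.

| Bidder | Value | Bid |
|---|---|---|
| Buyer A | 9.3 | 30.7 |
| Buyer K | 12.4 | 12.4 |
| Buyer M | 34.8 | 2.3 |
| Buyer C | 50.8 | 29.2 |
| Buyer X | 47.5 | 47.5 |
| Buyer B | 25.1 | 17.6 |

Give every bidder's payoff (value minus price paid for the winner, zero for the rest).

Payoffs: Buyer A 0.0, Buyer K 0.0, Buyer M 0.0, Buyer C 0.0, Buyer X 16.8, Buyer B 0.0.

Bids in descending order: Buyer X 47.5; Buyer A 30.7; Buyer C 29.2; Buyer B 17.6; Buyer K 12.4; Buyer M 2.3.
Buyer X has the top bid and wins; the price is the second-highest bid, 30.7.
Buyer X's payoff = 47.5 − 30.7 = 16.8. All other bidders lose, so their payoff is 0.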